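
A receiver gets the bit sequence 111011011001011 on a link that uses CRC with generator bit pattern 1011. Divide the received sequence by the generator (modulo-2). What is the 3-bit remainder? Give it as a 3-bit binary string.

000

Modulo-2 division of 111011011001011 by 1011:
  pos 0: 1110 XOR 1011 = 0101
  pos 1: 1011 XOR 1011 = 0000
  pos 5: 1011 XOR 1011 = 0000
  pos 11: 1011 XOR 1011 = 0000
Remainder = 000 (zero — the frame passes the CRC check).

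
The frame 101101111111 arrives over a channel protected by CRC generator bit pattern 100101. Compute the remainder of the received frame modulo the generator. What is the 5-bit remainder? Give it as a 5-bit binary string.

00000

Modulo-2 division of 101101111111 by 100101:
  pos 0: 101101 XOR 100101 = 001000
  pos 2: 100011 XOR 100101 = 000110
  pos 5: 110111 XOR 100101 = 010010
  pos 6: 100101 XOR 100101 = 000000
Remainder = 00000 (zero — the frame passes the CRC check).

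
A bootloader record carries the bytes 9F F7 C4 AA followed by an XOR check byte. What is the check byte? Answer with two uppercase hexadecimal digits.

06

XOR the bytes together:
  start with 0x9F
  0x9F ⊕ 0xF7 = 0x68
  0x68 ⊕ 0xC4 = 0xAC
  0xAC ⊕ 0xAA = 0x06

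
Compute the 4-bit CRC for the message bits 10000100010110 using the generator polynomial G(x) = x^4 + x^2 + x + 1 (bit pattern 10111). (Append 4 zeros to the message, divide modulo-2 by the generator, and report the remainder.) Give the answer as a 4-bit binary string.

Append 4 zeros: 100001000101100000. Divide by 10111 (XOR where the leading bit is 1):
  pos 0: 10000 XOR 10111 = 00111
  pos 2: 11110 XOR 10111 = 01001
  pos 3: 10010 XOR 10111 = 00101
  pos 5: 10101 XOR 10111 = 00010
  pos 8: 10011 XOR 10111 = 00100
  pos 10: 10000 XOR 10111 = 00111
  pos 12: 11100 XOR 10111 = 01011
  pos 13: 10110 XOR 10111 = 00001
Remainder (last 4 bits) = 0001. This is the CRC / FCS.

0001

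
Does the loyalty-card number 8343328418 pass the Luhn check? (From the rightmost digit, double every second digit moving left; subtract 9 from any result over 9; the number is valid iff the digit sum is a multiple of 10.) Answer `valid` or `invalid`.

From the right, keep odd positions and double even positions (subtract 9 from any doubled value over 9):
  doubled (positions 2,4,...): 2 7 6 8 7 → sum 30
  kept (positions 1,3,...): 8 4 2 3 3 → sum 20
Total = 50.
50 mod 10 = 0, so the number is valid.

valid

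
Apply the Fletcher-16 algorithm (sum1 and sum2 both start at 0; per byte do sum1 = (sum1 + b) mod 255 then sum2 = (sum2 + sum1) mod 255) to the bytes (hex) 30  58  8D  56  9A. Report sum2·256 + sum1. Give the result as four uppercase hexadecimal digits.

4207

Running sums (mod 255):
  after byte 0 (30): sum1=48, sum2=48
  after byte 1 (58): sum1=136, sum2=184
  after byte 2 (8D): sum1=22, sum2=206
  after byte 3 (56): sum1=108, sum2=59
  after byte 4 (9A): sum1=7, sum2=66
Checksum = sum2·256 + sum1 = 66·256 + 7 = 16903 = 0x4207.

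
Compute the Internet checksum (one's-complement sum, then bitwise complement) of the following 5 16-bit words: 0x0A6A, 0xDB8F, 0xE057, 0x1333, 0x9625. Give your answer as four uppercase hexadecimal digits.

One's-complement addition (fold any carry out of bit 15 back into bit 0):
  0x0A6A + 0xDB8F = 0x0E5F9
  0xE5F9 + 0xE057 = 0x1C650 → wrap carry → 0xC651
  0xC651 + 0x1333 = 0x0D984
  0xD984 + 0x9625 = 0x16FA9 → wrap carry → 0x6FAA
One's-complement sum = 0x6FAA.
Checksum = ~0x6FAA & 0xFFFF = 0x9055.

9055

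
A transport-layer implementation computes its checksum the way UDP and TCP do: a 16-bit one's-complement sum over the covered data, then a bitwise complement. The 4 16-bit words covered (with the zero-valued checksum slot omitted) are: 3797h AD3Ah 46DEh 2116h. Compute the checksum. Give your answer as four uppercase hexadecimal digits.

One's-complement addition (fold any carry out of bit 15 back into bit 0):
  0x3797 + 0xAD3A = 0x0E4D1
  0xE4D1 + 0x46DE = 0x12BAF → wrap carry → 0x2BB0
  0x2BB0 + 0x2116 = 0x04CC6
One's-complement sum = 0x4CC6.
Checksum = ~0x4CC6 & 0xFFFF = 0xB339.

B339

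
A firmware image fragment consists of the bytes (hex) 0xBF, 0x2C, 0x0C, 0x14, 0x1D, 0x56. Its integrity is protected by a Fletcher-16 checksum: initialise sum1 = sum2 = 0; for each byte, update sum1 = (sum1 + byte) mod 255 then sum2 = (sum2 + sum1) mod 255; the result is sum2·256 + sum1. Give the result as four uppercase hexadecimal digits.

587F

Running sums (mod 255):
  after byte 0 (0xBF): sum1=191, sum2=191
  after byte 1 (0x2C): sum1=235, sum2=171
  after byte 2 (0x0C): sum1=247, sum2=163
  after byte 3 (0x14): sum1=12, sum2=175
  after byte 4 (0x1D): sum1=41, sum2=216
  after byte 5 (0x56): sum1=127, sum2=88
Checksum = sum2·256 + sum1 = 88·256 + 127 = 22655 = 0x587F.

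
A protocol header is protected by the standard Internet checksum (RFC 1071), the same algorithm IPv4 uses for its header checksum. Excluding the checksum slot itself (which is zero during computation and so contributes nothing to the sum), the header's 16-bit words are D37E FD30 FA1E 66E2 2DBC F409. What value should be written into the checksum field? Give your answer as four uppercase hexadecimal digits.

AC88

One's-complement addition (fold any carry out of bit 15 back into bit 0):
  0xD37E + 0xFD30 = 0x1D0AE → wrap carry → 0xD0AF
  0xD0AF + 0xFA1E = 0x1CACD → wrap carry → 0xCACE
  0xCACE + 0x66E2 = 0x131B0 → wrap carry → 0x31B1
  0x31B1 + 0x2DBC = 0x05F6D
  0x5F6D + 0xF409 = 0x15376 → wrap carry → 0x5377
One's-complement sum = 0x5377.
Checksum = ~0x5377 & 0xFFFF = 0xAC88.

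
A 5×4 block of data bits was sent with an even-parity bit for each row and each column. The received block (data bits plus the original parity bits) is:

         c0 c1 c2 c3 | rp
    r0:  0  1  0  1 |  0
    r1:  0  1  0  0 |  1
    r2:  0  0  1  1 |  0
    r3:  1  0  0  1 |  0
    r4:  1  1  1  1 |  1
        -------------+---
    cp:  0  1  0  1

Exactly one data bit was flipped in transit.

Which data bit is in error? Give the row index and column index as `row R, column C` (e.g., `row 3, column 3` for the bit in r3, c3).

Recompute each row's even parity and compare to rp:
  r0: data parity 0, sent rp 0 → ok
  r1: data parity 1, sent rp 1 → ok
  r2: data parity 0, sent rp 0 → ok
  r3: data parity 0, sent rp 0 → ok
  r4: data parity 0, sent rp 1 → mismatch
Recompute each column's even parity and compare to cp:
  c0: data parity 0, sent cp 0 → ok
  c1: data parity 1, sent cp 1 → ok
  c2: data parity 0, sent cp 0 → ok
  c3: data parity 0, sent cp 1 → mismatch
Exactly one row (r4) and one column (c3) fail → the flipped bit is at their intersection.

row 4, column 3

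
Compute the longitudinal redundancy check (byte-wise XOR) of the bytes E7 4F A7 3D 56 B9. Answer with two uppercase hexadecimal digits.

DD

XOR the bytes together:
  start with 0xE7
  0xE7 ⊕ 0x4F = 0xA8
  0xA8 ⊕ 0xA7 = 0x0F
  0x0F ⊕ 0x3D = 0x32
  0x32 ⊕ 0x56 = 0x64
  0x64 ⊕ 0xB9 = 0xDD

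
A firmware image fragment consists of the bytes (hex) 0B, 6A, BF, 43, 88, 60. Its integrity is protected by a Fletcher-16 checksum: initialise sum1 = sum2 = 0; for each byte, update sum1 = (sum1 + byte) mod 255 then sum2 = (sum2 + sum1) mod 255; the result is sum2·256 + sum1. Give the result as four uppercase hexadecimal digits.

9061

Running sums (mod 255):
  after byte 0 (0B): sum1=11, sum2=11
  after byte 1 (6A): sum1=117, sum2=128
  after byte 2 (BF): sum1=53, sum2=181
  after byte 3 (43): sum1=120, sum2=46
  after byte 4 (88): sum1=1, sum2=47
  after byte 5 (60): sum1=97, sum2=144
Checksum = sum2·256 + sum1 = 144·256 + 97 = 36961 = 0x9061.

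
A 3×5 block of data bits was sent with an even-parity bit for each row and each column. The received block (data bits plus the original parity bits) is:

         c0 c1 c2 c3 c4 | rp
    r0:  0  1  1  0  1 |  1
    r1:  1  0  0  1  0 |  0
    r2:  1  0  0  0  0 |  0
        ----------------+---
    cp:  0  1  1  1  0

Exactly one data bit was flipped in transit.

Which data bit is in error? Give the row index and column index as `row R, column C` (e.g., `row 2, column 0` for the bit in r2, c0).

Recompute each row's even parity and compare to rp:
  r0: data parity 1, sent rp 1 → ok
  r1: data parity 0, sent rp 0 → ok
  r2: data parity 1, sent rp 0 → mismatch
Recompute each column's even parity and compare to cp:
  c0: data parity 0, sent cp 0 → ok
  c1: data parity 1, sent cp 1 → ok
  c2: data parity 1, sent cp 1 → ok
  c3: data parity 1, sent cp 1 → ok
  c4: data parity 1, sent cp 0 → mismatch
Exactly one row (r2) and one column (c4) fail → the flipped bit is at their intersection.

row 2, column 4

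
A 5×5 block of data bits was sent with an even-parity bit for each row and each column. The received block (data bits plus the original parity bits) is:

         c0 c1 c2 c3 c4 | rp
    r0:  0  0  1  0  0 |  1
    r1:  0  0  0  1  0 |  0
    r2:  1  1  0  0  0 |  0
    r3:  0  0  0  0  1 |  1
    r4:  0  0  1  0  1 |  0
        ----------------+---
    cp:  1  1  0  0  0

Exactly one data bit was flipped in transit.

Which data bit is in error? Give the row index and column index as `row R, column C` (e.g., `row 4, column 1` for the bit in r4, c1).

row 1, column 3

Recompute each row's even parity and compare to rp:
  r0: data parity 1, sent rp 1 → ok
  r1: data parity 1, sent rp 0 → mismatch
  r2: data parity 0, sent rp 0 → ok
  r3: data parity 1, sent rp 1 → ok
  r4: data parity 0, sent rp 0 → ok
Recompute each column's even parity and compare to cp:
  c0: data parity 1, sent cp 1 → ok
  c1: data parity 1, sent cp 1 → ok
  c2: data parity 0, sent cp 0 → ok
  c3: data parity 1, sent cp 0 → mismatch
  c4: data parity 0, sent cp 0 → ok
Exactly one row (r1) and one column (c3) fail → the flipped bit is at their intersection.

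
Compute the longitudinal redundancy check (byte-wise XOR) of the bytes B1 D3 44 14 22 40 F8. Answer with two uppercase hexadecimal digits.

XOR the bytes together:
  start with 0xB1
  0xB1 ⊕ 0xD3 = 0x62
  0x62 ⊕ 0x44 = 0x26
  0x26 ⊕ 0x14 = 0x32
  0x32 ⊕ 0x22 = 0x10
  0x10 ⊕ 0x40 = 0x50
  0x50 ⊕ 0xF8 = 0xA8

A8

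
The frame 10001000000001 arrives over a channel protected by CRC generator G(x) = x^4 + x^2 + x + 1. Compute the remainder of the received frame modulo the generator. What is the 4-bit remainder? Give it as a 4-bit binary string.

Modulo-2 division of 10001000000001 by 10111:
  pos 0: 10001 XOR 10111 = 00110
  pos 2: 11000 XOR 10111 = 01111
  pos 3: 11110 XOR 10111 = 01001
  pos 4: 10010 XOR 10111 = 00101
  pos 6: 10100 XOR 10111 = 00011
  pos 9: 11001 XOR 10111 = 01110
Remainder = 1110 (nonzero — an error is detected).

1110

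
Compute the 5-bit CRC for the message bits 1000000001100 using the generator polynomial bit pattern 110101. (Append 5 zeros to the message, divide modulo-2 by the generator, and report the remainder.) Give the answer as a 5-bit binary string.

11001

Append 5 zeros: 100000000110000000. Divide by 110101 (XOR where the leading bit is 1):
  pos 0: 100000 XOR 110101 = 010101
  pos 1: 101010 XOR 110101 = 011111
  pos 2: 111110 XOR 110101 = 001011
  pos 4: 101101 XOR 110101 = 011000
  pos 5: 110001 XOR 110101 = 000100
  pos 8: 100000 XOR 110101 = 010101
  pos 9: 101010 XOR 110101 = 011111
  pos 10: 111110 XOR 110101 = 001011
  pos 12: 101100 XOR 110101 = 011001
Remainder (last 5 bits) = 11001. This is the CRC / FCS.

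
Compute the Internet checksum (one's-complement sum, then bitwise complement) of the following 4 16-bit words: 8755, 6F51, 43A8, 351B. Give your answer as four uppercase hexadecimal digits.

One's-complement addition (fold any carry out of bit 15 back into bit 0):
  0x8755 + 0x6F51 = 0x0F6A6
  0xF6A6 + 0x43A8 = 0x13A4E → wrap carry → 0x3A4F
  0x3A4F + 0x351B = 0x06F6A
One's-complement sum = 0x6F6A.
Checksum = ~0x6F6A & 0xFFFF = 0x9095.

9095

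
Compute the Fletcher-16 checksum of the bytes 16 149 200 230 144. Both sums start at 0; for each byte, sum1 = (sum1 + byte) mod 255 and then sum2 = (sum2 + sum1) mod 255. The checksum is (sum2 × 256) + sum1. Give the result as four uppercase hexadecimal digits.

5FE5

Running sums (mod 255):
  after byte 0 (16): sum1=16, sum2=16
  after byte 1 (149): sum1=165, sum2=181
  after byte 2 (200): sum1=110, sum2=36
  after byte 3 (230): sum1=85, sum2=121
  after byte 4 (144): sum1=229, sum2=95
Checksum = sum2·256 + sum1 = 95·256 + 229 = 24549 = 0x5FE5.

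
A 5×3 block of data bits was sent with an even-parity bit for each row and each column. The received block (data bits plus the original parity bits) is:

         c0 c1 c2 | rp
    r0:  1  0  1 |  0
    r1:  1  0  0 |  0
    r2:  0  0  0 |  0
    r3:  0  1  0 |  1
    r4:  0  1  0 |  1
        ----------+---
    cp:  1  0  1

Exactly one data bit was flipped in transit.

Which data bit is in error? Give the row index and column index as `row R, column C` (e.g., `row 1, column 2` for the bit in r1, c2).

row 1, column 0

Recompute each row's even parity and compare to rp:
  r0: data parity 0, sent rp 0 → ok
  r1: data parity 1, sent rp 0 → mismatch
  r2: data parity 0, sent rp 0 → ok
  r3: data parity 1, sent rp 1 → ok
  r4: data parity 1, sent rp 1 → ok
Recompute each column's even parity and compare to cp:
  c0: data parity 0, sent cp 1 → mismatch
  c1: data parity 0, sent cp 0 → ok
  c2: data parity 1, sent cp 1 → ok
Exactly one row (r1) and one column (c0) fail → the flipped bit is at their intersection.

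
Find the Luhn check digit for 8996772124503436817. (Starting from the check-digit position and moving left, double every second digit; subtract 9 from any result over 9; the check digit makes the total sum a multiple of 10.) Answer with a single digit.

8

Partial digits right→left: 7 1 8 6 3 4 3 0 5 4 2 1 2 7 7 6 9 9 8
Double every second digit counting from the check-digit position (so the 1st, 3rd, 5th, ... of the partial from the right).
  doubled (with −9 where >9): 5 7 6 6 1 4 4 5 9 7 → sum 54
  kept as-is: 1 6 4 0 4 1 7 6 9 → sum 38
Total = 54 + 38 = 92.
Check digit = (10 − (92 mod 10)) mod 10 = 8.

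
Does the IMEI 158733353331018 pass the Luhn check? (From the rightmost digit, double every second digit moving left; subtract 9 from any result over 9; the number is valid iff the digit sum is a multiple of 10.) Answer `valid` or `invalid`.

invalid

From the right, keep odd positions and double even positions (subtract 9 from any doubled value over 9):
  doubled (positions 2,4,...): 2 2 6 1 6 5 1 → sum 23
  kept (positions 1,3,...): 8 0 3 3 3 3 8 1 → sum 29
Total = 52.
52 mod 10 = 2, so the number is invalid.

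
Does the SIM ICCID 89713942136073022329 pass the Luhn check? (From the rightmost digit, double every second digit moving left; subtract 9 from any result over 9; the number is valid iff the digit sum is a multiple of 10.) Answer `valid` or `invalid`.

From the right, keep odd positions and double even positions (subtract 9 from any doubled value over 9):
  doubled (positions 2,4,...): 4 4 0 5 3 2 8 6 5 7 → sum 44
  kept (positions 1,3,...): 9 3 2 3 0 3 2 9 1 9 → sum 41
Total = 85.
85 mod 10 = 5, so the number is invalid.

invalid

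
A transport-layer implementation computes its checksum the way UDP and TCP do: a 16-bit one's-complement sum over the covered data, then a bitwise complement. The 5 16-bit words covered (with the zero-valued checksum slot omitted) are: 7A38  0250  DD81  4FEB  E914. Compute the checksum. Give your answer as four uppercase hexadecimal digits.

One's-complement addition (fold any carry out of bit 15 back into bit 0):
  0x7A38 + 0x0250 = 0x07C88
  0x7C88 + 0xDD81 = 0x15A09 → wrap carry → 0x5A0A
  0x5A0A + 0x4FEB = 0x0A9F5
  0xA9F5 + 0xE914 = 0x19309 → wrap carry → 0x930A
One's-complement sum = 0x930A.
Checksum = ~0x930A & 0xFFFF = 0x6CF5.

6CF5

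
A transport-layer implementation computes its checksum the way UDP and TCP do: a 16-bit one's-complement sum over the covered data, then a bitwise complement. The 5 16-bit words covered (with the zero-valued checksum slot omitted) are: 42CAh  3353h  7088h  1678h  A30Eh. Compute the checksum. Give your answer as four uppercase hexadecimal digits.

One's-complement addition (fold any carry out of bit 15 back into bit 0):
  0x42CA + 0x3353 = 0x0761D
  0x761D + 0x7088 = 0x0E6A5
  0xE6A5 + 0x1678 = 0x0FD1D
  0xFD1D + 0xA30E = 0x1A02B → wrap carry → 0xA02C
One's-complement sum = 0xA02C.
Checksum = ~0xA02C & 0xFFFF = 0x5FD3.

5FD3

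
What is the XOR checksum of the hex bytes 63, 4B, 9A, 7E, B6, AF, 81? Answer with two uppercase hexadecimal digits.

54

XOR the bytes together:
  start with 0x63
  0x63 ⊕ 0x4B = 0x28
  0x28 ⊕ 0x9A = 0xB2
  0xB2 ⊕ 0x7E = 0xCC
  0xCC ⊕ 0xB6 = 0x7A
  0x7A ⊕ 0xAF = 0xD5
  0xD5 ⊕ 0x81 = 0x54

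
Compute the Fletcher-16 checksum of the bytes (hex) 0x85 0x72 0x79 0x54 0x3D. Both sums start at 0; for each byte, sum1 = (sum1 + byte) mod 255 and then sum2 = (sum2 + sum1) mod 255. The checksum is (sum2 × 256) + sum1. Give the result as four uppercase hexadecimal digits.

Running sums (mod 255):
  after byte 0 (0x85): sum1=133, sum2=133
  after byte 1 (0x72): sum1=247, sum2=125
  after byte 2 (0x79): sum1=113, sum2=238
  after byte 3 (0x54): sum1=197, sum2=180
  after byte 4 (0x3D): sum1=3, sum2=183
Checksum = sum2·256 + sum1 = 183·256 + 3 = 46851 = 0xB703.

B703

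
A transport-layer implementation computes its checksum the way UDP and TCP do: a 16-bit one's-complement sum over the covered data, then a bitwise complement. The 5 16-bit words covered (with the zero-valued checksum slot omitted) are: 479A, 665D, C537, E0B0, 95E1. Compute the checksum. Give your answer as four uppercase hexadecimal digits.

163E

One's-complement addition (fold any carry out of bit 15 back into bit 0):
  0x479A + 0x665D = 0x0ADF7
  0xADF7 + 0xC537 = 0x1732E → wrap carry → 0x732F
  0x732F + 0xE0B0 = 0x153DF → wrap carry → 0x53E0
  0x53E0 + 0x95E1 = 0x0E9C1
One's-complement sum = 0xE9C1.
Checksum = ~0xE9C1 & 0xFFFF = 0x163E.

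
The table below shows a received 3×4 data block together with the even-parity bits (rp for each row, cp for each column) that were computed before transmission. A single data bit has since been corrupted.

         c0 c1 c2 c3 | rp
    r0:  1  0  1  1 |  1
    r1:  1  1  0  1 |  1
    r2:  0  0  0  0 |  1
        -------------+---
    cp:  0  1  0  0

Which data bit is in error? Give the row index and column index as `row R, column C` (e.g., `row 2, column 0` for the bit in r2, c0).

Recompute each row's even parity and compare to rp:
  r0: data parity 1, sent rp 1 → ok
  r1: data parity 1, sent rp 1 → ok
  r2: data parity 0, sent rp 1 → mismatch
Recompute each column's even parity and compare to cp:
  c0: data parity 0, sent cp 0 → ok
  c1: data parity 1, sent cp 1 → ok
  c2: data parity 1, sent cp 0 → mismatch
  c3: data parity 0, sent cp 0 → ok
Exactly one row (r2) and one column (c2) fail → the flipped bit is at their intersection.

row 2, column 2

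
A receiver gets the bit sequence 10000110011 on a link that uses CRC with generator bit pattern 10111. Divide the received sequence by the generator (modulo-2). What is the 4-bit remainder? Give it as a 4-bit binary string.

Modulo-2 division of 10000110011 by 10111:
  pos 0: 10000 XOR 10111 = 00111
  pos 2: 11111 XOR 10111 = 01000
  pos 3: 10000 XOR 10111 = 00111
  pos 5: 11101 XOR 10111 = 01010
  pos 6: 10101 XOR 10111 = 00010
Remainder = 0010 (nonzero — an error is detected).

0010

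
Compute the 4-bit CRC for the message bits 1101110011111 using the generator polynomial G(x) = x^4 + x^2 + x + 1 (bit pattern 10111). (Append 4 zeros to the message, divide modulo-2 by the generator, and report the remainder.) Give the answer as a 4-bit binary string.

Append 4 zeros: 11011100111110000. Divide by 10111 (XOR where the leading bit is 1):
  pos 0: 11011 XOR 10111 = 01100
  pos 1: 11001 XOR 10111 = 01110
  pos 2: 11100 XOR 10111 = 01011
  pos 3: 10110 XOR 10111 = 00001
  pos 7: 11111 XOR 10111 = 01000
  pos 8: 10001 XOR 10111 = 00110
  pos 10: 11000 XOR 10111 = 01111
  pos 11: 11110 XOR 10111 = 01001
  pos 12: 10010 XOR 10111 = 00101
Remainder (last 4 bits) = 0101. This is the CRC / FCS.

0101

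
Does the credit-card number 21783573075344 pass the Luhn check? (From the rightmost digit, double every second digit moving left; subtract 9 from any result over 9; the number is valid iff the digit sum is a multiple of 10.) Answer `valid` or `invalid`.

From the right, keep odd positions and double even positions (subtract 9 from any doubled value over 9):
  doubled (positions 2,4,...): 8 1 0 5 6 5 4 → sum 29
  kept (positions 1,3,...): 4 3 7 3 5 8 1 → sum 31
Total = 60.
60 mod 10 = 0, so the number is valid.

valid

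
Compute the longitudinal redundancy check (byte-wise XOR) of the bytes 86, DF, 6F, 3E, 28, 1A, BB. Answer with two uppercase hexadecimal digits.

XOR the bytes together:
  start with 0x86
  0x86 ⊕ 0xDF = 0x59
  0x59 ⊕ 0x6F = 0x36
  0x36 ⊕ 0x3E = 0x08
  0x08 ⊕ 0x28 = 0x20
  0x20 ⊕ 0x1A = 0x3A
  0x3A ⊕ 0xBB = 0x81

81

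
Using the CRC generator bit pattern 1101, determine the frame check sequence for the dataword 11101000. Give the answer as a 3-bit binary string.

101

Append 3 zeros: 11101000000. Divide by 1101 (XOR where the leading bit is 1):
  pos 0: 1110 XOR 1101 = 0011
  pos 2: 1110 XOR 1101 = 0011
  pos 4: 1100 XOR 1101 = 0001
  pos 7: 1000 XOR 1101 = 0101
Remainder (last 3 bits) = 101. This is the CRC / FCS.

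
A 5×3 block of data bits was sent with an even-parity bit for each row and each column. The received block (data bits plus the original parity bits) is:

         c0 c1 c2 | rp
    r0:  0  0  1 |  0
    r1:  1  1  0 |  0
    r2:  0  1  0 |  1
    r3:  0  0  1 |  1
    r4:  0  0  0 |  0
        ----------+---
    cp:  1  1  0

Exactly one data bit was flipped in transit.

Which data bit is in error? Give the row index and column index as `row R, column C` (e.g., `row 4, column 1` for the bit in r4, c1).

row 0, column 1

Recompute each row's even parity and compare to rp:
  r0: data parity 1, sent rp 0 → mismatch
  r1: data parity 0, sent rp 0 → ok
  r2: data parity 1, sent rp 1 → ok
  r3: data parity 1, sent rp 1 → ok
  r4: data parity 0, sent rp 0 → ok
Recompute each column's even parity and compare to cp:
  c0: data parity 1, sent cp 1 → ok
  c1: data parity 0, sent cp 1 → mismatch
  c2: data parity 0, sent cp 0 → ok
Exactly one row (r0) and one column (c1) fail → the flipped bit is at their intersection.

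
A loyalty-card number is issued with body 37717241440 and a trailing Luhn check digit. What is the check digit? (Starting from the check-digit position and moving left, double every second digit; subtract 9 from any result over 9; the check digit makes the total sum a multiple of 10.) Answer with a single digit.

3

Partial digits right→left: 0 4 4 1 4 2 7 1 7 7 3
Double every second digit counting from the check-digit position (so the 1st, 3rd, 5th, ... of the partial from the right).
  doubled (with −9 where >9): 0 8 8 5 5 6 → sum 32
  kept as-is: 4 1 2 1 7 → sum 15
Total = 32 + 15 = 47.
Check digit = (10 − (47 mod 10)) mod 10 = 3.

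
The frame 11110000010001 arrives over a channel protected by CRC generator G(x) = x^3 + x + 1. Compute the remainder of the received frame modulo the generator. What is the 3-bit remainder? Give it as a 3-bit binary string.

000

Modulo-2 division of 11110000010001 by 1011:
  pos 0: 1111 XOR 1011 = 0100
  pos 1: 1000 XOR 1011 = 0011
  pos 3: 1100 XOR 1011 = 0111
  pos 4: 1110 XOR 1011 = 0101
  pos 5: 1010 XOR 1011 = 0001
  pos 8: 1100 XOR 1011 = 0111
  pos 9: 1110 XOR 1011 = 0101
  pos 10: 1011 XOR 1011 = 0000
Remainder = 000 (zero — the frame passes the CRC check).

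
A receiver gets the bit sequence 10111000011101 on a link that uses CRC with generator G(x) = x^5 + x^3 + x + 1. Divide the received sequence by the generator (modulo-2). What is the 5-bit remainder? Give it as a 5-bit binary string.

Modulo-2 division of 10111000011101 by 101011:
  pos 0: 101110 XOR 101011 = 000101
  pos 3: 101000 XOR 101011 = 000011
  pos 7: 111110 XOR 101011 = 010101
  pos 8: 101011 XOR 101011 = 000000
Remainder = 00000 (zero — the frame passes the CRC check).

00000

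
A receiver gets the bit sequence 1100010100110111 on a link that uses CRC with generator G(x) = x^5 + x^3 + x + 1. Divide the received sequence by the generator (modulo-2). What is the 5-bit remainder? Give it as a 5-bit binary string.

10101

Modulo-2 division of 1100010100110111 by 101011:
  pos 0: 110001 XOR 101011 = 011010
  pos 1: 110100 XOR 101011 = 011111
  pos 2: 111111 XOR 101011 = 010100
  pos 3: 101000 XOR 101011 = 000011
  pos 7: 110110 XOR 101011 = 011101
  pos 8: 111011 XOR 101011 = 010000
  pos 9: 100001 XOR 101011 = 001010
Remainder = 10101 (nonzero — an error is detected).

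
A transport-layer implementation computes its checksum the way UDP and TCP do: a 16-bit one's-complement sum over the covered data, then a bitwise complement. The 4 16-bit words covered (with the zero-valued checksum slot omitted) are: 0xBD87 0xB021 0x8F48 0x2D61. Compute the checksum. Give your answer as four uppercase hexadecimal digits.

D5AC

One's-complement addition (fold any carry out of bit 15 back into bit 0):
  0xBD87 + 0xB021 = 0x16DA8 → wrap carry → 0x6DA9
  0x6DA9 + 0x8F48 = 0x0FCF1
  0xFCF1 + 0x2D61 = 0x12A52 → wrap carry → 0x2A53
One's-complement sum = 0x2A53.
Checksum = ~0x2A53 & 0xFFFF = 0xD5AC.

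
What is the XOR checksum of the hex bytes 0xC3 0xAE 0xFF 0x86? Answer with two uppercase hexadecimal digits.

14

XOR the bytes together:
  start with 0xC3
  0xC3 ⊕ 0xAE = 0x6D
  0x6D ⊕ 0xFF = 0x92
  0x92 ⊕ 0x86 = 0x14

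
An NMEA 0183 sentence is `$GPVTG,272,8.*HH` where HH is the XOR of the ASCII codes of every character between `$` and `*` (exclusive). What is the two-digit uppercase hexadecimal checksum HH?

73

XOR the ASCII codes of the payload characters:
  'G' = 0x47 → acc = 0x47
  'P' = 0x50 → acc = 0x17
  'V' = 0x56 → acc = 0x41
  'T' = 0x54 → acc = 0x15
  'G' = 0x47 → acc = 0x52
  ',' = 0x2C → acc = 0x7E
  '2' = 0x32 → acc = 0x4C
  '7' = 0x37 → acc = 0x7B
  '2' = 0x32 → acc = 0x49
  ',' = 0x2C → acc = 0x65
  '8' = 0x38 → acc = 0x5D
  '.' = 0x2E → acc = 0x73
Checksum = 0x73.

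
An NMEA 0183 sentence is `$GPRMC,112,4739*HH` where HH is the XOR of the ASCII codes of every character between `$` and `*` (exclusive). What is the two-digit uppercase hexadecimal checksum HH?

70

XOR the ASCII codes of the payload characters:
  'G' = 0x47 → acc = 0x47
  'P' = 0x50 → acc = 0x17
  'R' = 0x52 → acc = 0x45
  'M' = 0x4D → acc = 0x08
  'C' = 0x43 → acc = 0x4B
  ',' = 0x2C → acc = 0x67
  '1' = 0x31 → acc = 0x56
  '1' = 0x31 → acc = 0x67
  '2' = 0x32 → acc = 0x55
  ',' = 0x2C → acc = 0x79
  '4' = 0x34 → acc = 0x4D
  '7' = 0x37 → acc = 0x7A
  '3' = 0x33 → acc = 0x49
  '9' = 0x39 → acc = 0x70
Checksum = 0x70.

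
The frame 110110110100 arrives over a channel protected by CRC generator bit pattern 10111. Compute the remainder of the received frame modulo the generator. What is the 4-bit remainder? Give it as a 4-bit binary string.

0001

Modulo-2 division of 110110110100 by 10111:
  pos 0: 11011 XOR 10111 = 01100
  pos 1: 11000 XOR 10111 = 01111
  pos 2: 11111 XOR 10111 = 01000
  pos 3: 10001 XOR 10111 = 00110
  pos 5: 11001 XOR 10111 = 01110
  pos 6: 11100 XOR 10111 = 01011
  pos 7: 10110 XOR 10111 = 00001
Remainder = 0001 (nonzero — an error is detected).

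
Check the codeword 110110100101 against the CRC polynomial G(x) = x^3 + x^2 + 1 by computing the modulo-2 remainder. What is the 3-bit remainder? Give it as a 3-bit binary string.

Modulo-2 division of 110110100101 by 1101:
  pos 0: 1101 XOR 1101 = 0000
  pos 4: 1010 XOR 1101 = 0111
  pos 5: 1110 XOR 1101 = 0011
  pos 7: 1110 XOR 1101 = 0011
Remainder = 111 (nonzero — an error is detected).

111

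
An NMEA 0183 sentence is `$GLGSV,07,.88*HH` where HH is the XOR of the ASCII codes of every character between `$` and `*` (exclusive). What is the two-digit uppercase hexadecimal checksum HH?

60

XOR the ASCII codes of the payload characters:
  'G' = 0x47 → acc = 0x47
  'L' = 0x4C → acc = 0x0B
  'G' = 0x47 → acc = 0x4C
  'S' = 0x53 → acc = 0x1F
  'V' = 0x56 → acc = 0x49
  ',' = 0x2C → acc = 0x65
  '0' = 0x30 → acc = 0x55
  '7' = 0x37 → acc = 0x62
  ',' = 0x2C → acc = 0x4E
  '.' = 0x2E → acc = 0x60
  '8' = 0x38 → acc = 0x58
  '8' = 0x38 → acc = 0x60
Checksum = 0x60.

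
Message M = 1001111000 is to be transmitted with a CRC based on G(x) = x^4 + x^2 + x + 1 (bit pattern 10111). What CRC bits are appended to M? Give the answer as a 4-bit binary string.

0100

Append 4 zeros: 10011110000000. Divide by 10111 (XOR where the leading bit is 1):
  pos 0: 10011 XOR 10111 = 00100
  pos 2: 10011 XOR 10111 = 00100
  pos 4: 10000 XOR 10111 = 00111
  pos 6: 11100 XOR 10111 = 01011
  pos 7: 10110 XOR 10111 = 00001
Remainder (last 4 bits) = 0100. This is the CRC / FCS.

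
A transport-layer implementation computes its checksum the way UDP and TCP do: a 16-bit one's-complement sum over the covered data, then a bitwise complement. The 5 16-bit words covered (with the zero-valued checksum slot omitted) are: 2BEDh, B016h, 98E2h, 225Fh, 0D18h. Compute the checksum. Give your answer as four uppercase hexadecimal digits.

5BA2

One's-complement addition (fold any carry out of bit 15 back into bit 0):
  0x2BED + 0xB016 = 0x0DC03
  0xDC03 + 0x98E2 = 0x174E5 → wrap carry → 0x74E6
  0x74E6 + 0x225F = 0x09745
  0x9745 + 0x0D18 = 0x0A45D
One's-complement sum = 0xA45D.
Checksum = ~0xA45D & 0xFFFF = 0x5BA2.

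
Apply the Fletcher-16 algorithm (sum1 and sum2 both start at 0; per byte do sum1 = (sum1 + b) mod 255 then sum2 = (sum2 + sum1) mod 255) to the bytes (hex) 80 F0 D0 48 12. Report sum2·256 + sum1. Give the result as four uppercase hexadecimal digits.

Running sums (mod 255):
  after byte 0 (80): sum1=128, sum2=128
  after byte 1 (F0): sum1=113, sum2=241
  after byte 2 (D0): sum1=66, sum2=52
  after byte 3 (48): sum1=138, sum2=190
  after byte 4 (12): sum1=156, sum2=91
Checksum = sum2·256 + sum1 = 91·256 + 156 = 23452 = 0x5B9C.

5B9C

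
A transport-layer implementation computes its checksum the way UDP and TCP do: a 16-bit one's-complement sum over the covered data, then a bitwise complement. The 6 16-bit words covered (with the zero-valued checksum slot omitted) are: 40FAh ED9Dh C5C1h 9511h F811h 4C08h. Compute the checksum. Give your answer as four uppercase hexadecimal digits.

327A

One's-complement addition (fold any carry out of bit 15 back into bit 0):
  0x40FA + 0xED9D = 0x12E97 → wrap carry → 0x2E98
  0x2E98 + 0xC5C1 = 0x0F459
  0xF459 + 0x9511 = 0x1896A → wrap carry → 0x896B
  0x896B + 0xF811 = 0x1817C → wrap carry → 0x817D
  0x817D + 0x4C08 = 0x0CD85
One's-complement sum = 0xCD85.
Checksum = ~0xCD85 & 0xFFFF = 0x327A.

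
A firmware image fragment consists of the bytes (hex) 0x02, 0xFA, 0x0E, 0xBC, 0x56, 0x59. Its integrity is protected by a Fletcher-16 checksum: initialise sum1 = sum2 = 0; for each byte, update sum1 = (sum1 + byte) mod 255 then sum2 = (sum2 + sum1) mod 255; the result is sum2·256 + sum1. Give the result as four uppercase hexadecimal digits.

Running sums (mod 255):
  after byte 0 (0x02): sum1=2, sum2=2
  after byte 1 (0xFA): sum1=252, sum2=254
  after byte 2 (0x0E): sum1=11, sum2=10
  after byte 3 (0xBC): sum1=199, sum2=209
  after byte 4 (0x56): sum1=30, sum2=239
  after byte 5 (0x59): sum1=119, sum2=103
Checksum = sum2·256 + sum1 = 103·256 + 119 = 26487 = 0x6777.

6777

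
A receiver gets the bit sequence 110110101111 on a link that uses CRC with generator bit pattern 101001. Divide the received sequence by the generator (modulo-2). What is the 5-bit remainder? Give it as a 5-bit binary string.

Modulo-2 division of 110110101111 by 101001:
  pos 0: 110110 XOR 101001 = 011111
  pos 1: 111111 XOR 101001 = 010110
  pos 2: 101100 XOR 101001 = 000101
  pos 5: 101111 XOR 101001 = 000110
Remainder = 01101 (nonzero — an error is detected).

01101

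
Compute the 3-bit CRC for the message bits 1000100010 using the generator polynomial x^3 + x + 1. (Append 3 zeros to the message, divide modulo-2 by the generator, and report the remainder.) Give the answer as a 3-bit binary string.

Append 3 zeros: 1000100010000. Divide by 1011 (XOR where the leading bit is 1):
  pos 0: 1000 XOR 1011 = 0011
  pos 2: 1110 XOR 1011 = 0101
  pos 3: 1010 XOR 1011 = 0001
  pos 6: 1010 XOR 1011 = 0001
  pos 9: 1000 XOR 1011 = 0011
Remainder (last 3 bits) = 011. This is the CRC / FCS.

011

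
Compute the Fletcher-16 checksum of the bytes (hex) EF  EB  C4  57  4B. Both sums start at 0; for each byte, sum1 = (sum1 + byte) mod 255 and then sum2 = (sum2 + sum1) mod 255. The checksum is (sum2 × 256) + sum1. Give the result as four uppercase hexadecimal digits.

A743

Running sums (mod 255):
  after byte 0 (EF): sum1=239, sum2=239
  after byte 1 (EB): sum1=219, sum2=203
  after byte 2 (C4): sum1=160, sum2=108
  after byte 3 (57): sum1=247, sum2=100
  after byte 4 (4B): sum1=67, sum2=167
Checksum = sum2·256 + sum1 = 167·256 + 67 = 42819 = 0xA743.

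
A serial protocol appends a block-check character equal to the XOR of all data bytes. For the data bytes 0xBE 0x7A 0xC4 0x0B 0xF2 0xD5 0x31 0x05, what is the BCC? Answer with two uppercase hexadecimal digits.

18

XOR the bytes together:
  start with 0xBE
  0xBE ⊕ 0x7A = 0xC4
  0xC4 ⊕ 0xC4 = 0x00
  0x00 ⊕ 0x0B = 0x0B
  0x0B ⊕ 0xF2 = 0xF9
  0xF9 ⊕ 0xD5 = 0x2C
  0x2C ⊕ 0x31 = 0x1D
  0x1D ⊕ 0x05 = 0x18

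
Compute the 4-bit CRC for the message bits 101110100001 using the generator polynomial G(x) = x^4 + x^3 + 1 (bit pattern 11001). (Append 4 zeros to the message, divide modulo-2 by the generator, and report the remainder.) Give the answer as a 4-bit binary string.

0101

Append 4 zeros: 1011101000010000. Divide by 11001 (XOR where the leading bit is 1):
  pos 0: 10111 XOR 11001 = 01110
  pos 1: 11100 XOR 11001 = 00101
  pos 3: 10110 XOR 11001 = 01111
  pos 4: 11110 XOR 11001 = 00111
  pos 6: 11100 XOR 11001 = 00101
  pos 8: 10110 XOR 11001 = 01111
  pos 9: 11110 XOR 11001 = 00111
  pos 11: 11100 XOR 11001 = 00101
Remainder (last 4 bits) = 0101. This is the CRC / FCS.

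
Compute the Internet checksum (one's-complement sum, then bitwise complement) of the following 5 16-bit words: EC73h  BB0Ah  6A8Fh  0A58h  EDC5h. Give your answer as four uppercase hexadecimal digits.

F5D3

One's-complement addition (fold any carry out of bit 15 back into bit 0):
  0xEC73 + 0xBB0A = 0x1A77D → wrap carry → 0xA77E
  0xA77E + 0x6A8F = 0x1120D → wrap carry → 0x120E
  0x120E + 0x0A58 = 0x01C66
  0x1C66 + 0xEDC5 = 0x10A2B → wrap carry → 0x0A2C
One's-complement sum = 0x0A2C.
Checksum = ~0x0A2C & 0xFFFF = 0xF5D3.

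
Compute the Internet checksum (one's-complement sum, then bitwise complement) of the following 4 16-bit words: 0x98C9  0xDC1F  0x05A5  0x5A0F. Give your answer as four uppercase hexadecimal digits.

One's-complement addition (fold any carry out of bit 15 back into bit 0):
  0x98C9 + 0xDC1F = 0x174E8 → wrap carry → 0x74E9
  0x74E9 + 0x05A5 = 0x07A8E
  0x7A8E + 0x5A0F = 0x0D49D
One's-complement sum = 0xD49D.
Checksum = ~0xD49D & 0xFFFF = 0x2B62.

2B62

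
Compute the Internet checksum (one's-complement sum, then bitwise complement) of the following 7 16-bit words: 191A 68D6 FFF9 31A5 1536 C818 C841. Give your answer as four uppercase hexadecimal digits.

A6DF

One's-complement addition (fold any carry out of bit 15 back into bit 0):
  0x191A + 0x68D6 = 0x081F0
  0x81F0 + 0xFFF9 = 0x181E9 → wrap carry → 0x81EA
  0x81EA + 0x31A5 = 0x0B38F
  0xB38F + 0x1536 = 0x0C8C5
  0xC8C5 + 0xC818 = 0x190DD → wrap carry → 0x90DE
  0x90DE + 0xC841 = 0x1591F → wrap carry → 0x5920
One's-complement sum = 0x5920.
Checksum = ~0x5920 & 0xFFFF = 0xA6DF.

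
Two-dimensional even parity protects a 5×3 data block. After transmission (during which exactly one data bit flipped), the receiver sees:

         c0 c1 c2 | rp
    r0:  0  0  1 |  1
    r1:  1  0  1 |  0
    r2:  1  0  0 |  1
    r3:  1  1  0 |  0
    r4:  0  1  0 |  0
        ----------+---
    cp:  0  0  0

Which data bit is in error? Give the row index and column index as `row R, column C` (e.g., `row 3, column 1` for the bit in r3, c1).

Recompute each row's even parity and compare to rp:
  r0: data parity 1, sent rp 1 → ok
  r1: data parity 0, sent rp 0 → ok
  r2: data parity 1, sent rp 1 → ok
  r3: data parity 0, sent rp 0 → ok
  r4: data parity 1, sent rp 0 → mismatch
Recompute each column's even parity and compare to cp:
  c0: data parity 1, sent cp 0 → mismatch
  c1: data parity 0, sent cp 0 → ok
  c2: data parity 0, sent cp 0 → ok
Exactly one row (r4) and one column (c0) fail → the flipped bit is at their intersection.

row 4, column 0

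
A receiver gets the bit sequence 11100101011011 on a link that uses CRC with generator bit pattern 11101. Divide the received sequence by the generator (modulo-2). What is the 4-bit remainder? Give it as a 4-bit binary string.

Modulo-2 division of 11100101011011 by 11101:
  pos 0: 11100 XOR 11101 = 00001
  pos 4: 11010 XOR 11101 = 00111
  pos 6: 11111 XOR 11101 = 00010
  pos 9: 10011 XOR 11101 = 01110
Remainder = 1110 (nonzero — an error is detected).

1110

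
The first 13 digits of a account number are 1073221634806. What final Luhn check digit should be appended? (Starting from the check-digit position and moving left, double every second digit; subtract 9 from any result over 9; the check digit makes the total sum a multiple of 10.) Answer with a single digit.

Partial digits right→left: 6 0 8 4 3 6 1 2 2 3 7 0 1
Double every second digit counting from the check-digit position (so the 1st, 3rd, 5th, ... of the partial from the right).
  doubled (with −9 where >9): 3 7 6 2 4 5 2 → sum 29
  kept as-is: 0 4 6 2 3 0 → sum 15
Total = 29 + 15 = 44.
Check digit = (10 − (44 mod 10)) mod 10 = 6.

6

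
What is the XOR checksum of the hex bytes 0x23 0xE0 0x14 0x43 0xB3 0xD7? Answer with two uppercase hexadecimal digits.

XOR the bytes together:
  start with 0x23
  0x23 ⊕ 0xE0 = 0xC3
  0xC3 ⊕ 0x14 = 0xD7
  0xD7 ⊕ 0x43 = 0x94
  0x94 ⊕ 0xB3 = 0x27
  0x27 ⊕ 0xD7 = 0xF0

F0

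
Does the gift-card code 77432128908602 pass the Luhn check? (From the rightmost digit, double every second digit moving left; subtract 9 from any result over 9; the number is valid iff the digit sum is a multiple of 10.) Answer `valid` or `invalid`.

invalid

From the right, keep odd positions and double even positions (subtract 9 from any doubled value over 9):
  doubled (positions 2,4,...): 0 7 9 4 4 8 5 → sum 37
  kept (positions 1,3,...): 2 6 0 8 1 3 7 → sum 27
Total = 64.
64 mod 10 = 4, so the number is invalid.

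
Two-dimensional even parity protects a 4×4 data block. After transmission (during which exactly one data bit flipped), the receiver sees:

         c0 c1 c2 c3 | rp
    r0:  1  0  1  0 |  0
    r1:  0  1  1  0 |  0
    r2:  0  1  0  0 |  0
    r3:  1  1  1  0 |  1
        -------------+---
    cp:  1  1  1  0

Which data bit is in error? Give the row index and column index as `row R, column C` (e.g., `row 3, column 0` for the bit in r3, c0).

row 2, column 0

Recompute each row's even parity and compare to rp:
  r0: data parity 0, sent rp 0 → ok
  r1: data parity 0, sent rp 0 → ok
  r2: data parity 1, sent rp 0 → mismatch
  r3: data parity 1, sent rp 1 → ok
Recompute each column's even parity and compare to cp:
  c0: data parity 0, sent cp 1 → mismatch
  c1: data parity 1, sent cp 1 → ok
  c2: data parity 1, sent cp 1 → ok
  c3: data parity 0, sent cp 0 → ok
Exactly one row (r2) and one column (c0) fail → the flipped bit is at their intersection.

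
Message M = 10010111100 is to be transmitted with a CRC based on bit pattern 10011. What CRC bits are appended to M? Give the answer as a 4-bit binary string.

1111

Append 4 zeros: 100101111000000. Divide by 10011 (XOR where the leading bit is 1):
  pos 0: 10010 XOR 10011 = 00001
  pos 4: 11111 XOR 10011 = 01100
  pos 5: 11000 XOR 10011 = 01011
  pos 6: 10110 XOR 10011 = 00101
  pos 8: 10100 XOR 10011 = 00111
  pos 10: 11100 XOR 10011 = 01111
Remainder (last 4 bits) = 1111. This is the CRC / FCS.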